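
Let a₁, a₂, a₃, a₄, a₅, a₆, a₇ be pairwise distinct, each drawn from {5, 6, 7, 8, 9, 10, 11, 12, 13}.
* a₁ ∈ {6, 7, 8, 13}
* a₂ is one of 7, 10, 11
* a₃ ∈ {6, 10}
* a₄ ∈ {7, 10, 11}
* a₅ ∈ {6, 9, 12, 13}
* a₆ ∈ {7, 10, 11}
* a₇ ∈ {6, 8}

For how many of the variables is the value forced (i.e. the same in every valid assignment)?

The 3 variables a₂, a₄, a₆ are confined to {7, 10, 11}, which locks those values in; drop them from a₁, a₃.
a₃'s domain is down to {6}, so a₃ = 6. So a₁, a₅, a₇ can't be 6.
a₇ has just one choice, so a₇ = 8. So a₁ can't be 8.
That leaves a₁ = 13. Remove 13 from a₅.
Determined: a₁=13, a₃=6, a₇=8. The other variables each still have more than one consistent value. That makes 3.

3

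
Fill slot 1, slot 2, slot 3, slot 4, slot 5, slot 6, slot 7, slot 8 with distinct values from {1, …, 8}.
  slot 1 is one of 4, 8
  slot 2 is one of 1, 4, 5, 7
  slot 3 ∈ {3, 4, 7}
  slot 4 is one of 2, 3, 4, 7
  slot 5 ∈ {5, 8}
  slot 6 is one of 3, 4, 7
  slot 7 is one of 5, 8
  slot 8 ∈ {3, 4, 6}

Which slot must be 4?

The 8 variables draw from only 8 values {1, 2, 3, 4, 5, 6, 7, 8}, so each is used; only slot 2 can be 1, hence slot 2 = 1.
The 7 still-open variables draw from only 7 values {2, 3, 4, 5, 6, 7, 8}, so each is used; only slot 4 can be 2, hence slot 4 = 2.
Among the 6 still-open variables, 6 fits only slot 8 (and all 6 values in {3, 4, 5, 6, 7, 8} must be used), so slot 8 = 6.
The 2 variables slot 5 and slot 7 are confined to {5, 8}, which locks those values in; drop them from slot 1.
So 4 goes to slot 1.

slot 1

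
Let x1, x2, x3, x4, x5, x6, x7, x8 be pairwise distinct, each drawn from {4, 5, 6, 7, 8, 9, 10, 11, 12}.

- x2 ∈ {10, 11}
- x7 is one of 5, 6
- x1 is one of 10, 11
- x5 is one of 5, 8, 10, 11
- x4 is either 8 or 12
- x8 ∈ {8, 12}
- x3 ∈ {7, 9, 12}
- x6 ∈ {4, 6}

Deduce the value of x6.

4

x1 and x2 share exactly the 2 values {10, 11}; by pigeonhole those values go to them, so strike 10, 11 from x5.
x4 and x8 between them cover only {8, 12} — a naked pair. Remove those values from x3, x5.
x5 has just one choice, so x5 = 5. So x7 can't be 5.
x7's domain is down to {6}, so x7 = 6. Eliminate 6 elsewhere: x6.
So x6 = 4.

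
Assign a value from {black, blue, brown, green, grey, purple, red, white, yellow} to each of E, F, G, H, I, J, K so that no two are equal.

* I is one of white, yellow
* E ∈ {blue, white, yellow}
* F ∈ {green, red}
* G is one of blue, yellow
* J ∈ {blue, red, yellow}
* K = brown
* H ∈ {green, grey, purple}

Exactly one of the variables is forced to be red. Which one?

K must be brown (only option left).
E, G, I share exactly the 3 values {blue, white, yellow}; by pigeonhole those values go to them, so strike blue, white, yellow from J.
So red goes to J.

J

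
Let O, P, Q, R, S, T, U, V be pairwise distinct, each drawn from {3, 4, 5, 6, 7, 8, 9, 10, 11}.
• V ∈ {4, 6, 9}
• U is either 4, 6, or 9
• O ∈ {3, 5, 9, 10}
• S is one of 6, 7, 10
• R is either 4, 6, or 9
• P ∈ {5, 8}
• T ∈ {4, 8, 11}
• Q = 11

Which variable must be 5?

Q has just one choice, so Q = 11. Remove 11 from T.
R, U, V between them cover only {4, 6, 9} — a naked triple. Remove those values from O, S, T.
T must be 8 (only option left). Eliminate 8 elsewhere: P.
So 5 goes to P.

P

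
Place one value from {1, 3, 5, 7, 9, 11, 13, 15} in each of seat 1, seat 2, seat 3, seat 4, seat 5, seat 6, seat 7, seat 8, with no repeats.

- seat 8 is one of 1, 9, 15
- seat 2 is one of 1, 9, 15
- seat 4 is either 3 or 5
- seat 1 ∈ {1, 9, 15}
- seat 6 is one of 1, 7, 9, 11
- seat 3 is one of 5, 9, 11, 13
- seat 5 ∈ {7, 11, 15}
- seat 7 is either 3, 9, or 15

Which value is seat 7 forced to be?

3

The 8 variables draw from only 8 values {1, 3, 5, 7, 9, 11, 13, 15}, so each is used; only seat 3 can be 13, hence seat 3 = 13.
Among the 7 still-open variables, 5 fits only seat 4 (and all 7 values in {1, 3, 5, 7, 9, 11, 15} must be used), so seat 4 = 5.
The 6 still-open variables draw from only 6 values {1, 3, 7, 9, 11, 15}, so each is used; only seat 7 can be 3, hence seat 7 = 3.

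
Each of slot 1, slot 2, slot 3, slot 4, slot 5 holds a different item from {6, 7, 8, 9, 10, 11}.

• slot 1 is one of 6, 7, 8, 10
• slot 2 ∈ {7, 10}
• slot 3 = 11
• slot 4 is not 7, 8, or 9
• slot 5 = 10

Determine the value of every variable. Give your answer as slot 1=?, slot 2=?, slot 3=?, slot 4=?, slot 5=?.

slot 3 has just one choice, so slot 3 = 11. So slot 4 can't be 11.
slot 5 must be 10 (only option left). Eliminate 10 elsewhere: slot 1, slot 2, slot 4.
slot 2 must be 7 (only option left). So slot 1 can't be 7.
slot 4's domain is down to {6}, so slot 4 = 6. So slot 1 can't be 6.
slot 1 has just one choice, so slot 1 = 8.

slot 1=8, slot 2=7, slot 3=11, slot 4=6, slot 5=10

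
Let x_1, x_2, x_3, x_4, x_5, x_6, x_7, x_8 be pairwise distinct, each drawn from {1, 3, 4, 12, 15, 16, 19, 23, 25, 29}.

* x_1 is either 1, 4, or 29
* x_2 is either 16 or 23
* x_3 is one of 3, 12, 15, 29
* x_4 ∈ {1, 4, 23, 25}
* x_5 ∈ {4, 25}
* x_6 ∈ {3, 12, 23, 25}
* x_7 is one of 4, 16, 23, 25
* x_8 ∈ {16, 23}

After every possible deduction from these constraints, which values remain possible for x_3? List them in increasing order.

x_2 and x_8 between them cover only {16, 23} — a naked pair. Remove those values from x_4, x_6, x_7.
x_5 and x_7 between them cover only {4, 25} — a naked pair. Remove those values from x_1, x_4, x_6.
x_4 must be 1 (only option left). Remove 1 from x_1.
x_1's domain is down to {29}, so x_1 = 29. Eliminate 29 elsewhere: x_3.
No further eliminations apply; x_3 can still be any of 3, 12, 15.

3, 12, 15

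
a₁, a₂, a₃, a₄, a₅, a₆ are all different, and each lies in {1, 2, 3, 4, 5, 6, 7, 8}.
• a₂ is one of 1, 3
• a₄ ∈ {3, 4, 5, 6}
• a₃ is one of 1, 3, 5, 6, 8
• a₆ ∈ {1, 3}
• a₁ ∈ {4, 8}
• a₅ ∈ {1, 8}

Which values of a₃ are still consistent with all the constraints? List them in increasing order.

a₂ and a₆ share exactly the 2 values {1, 3}; by pigeonhole those values go to them, so strike 1, 3 from a₃, a₄, a₅.
a₅ must be 8 (only option left). Strike 8 from a₁, a₃.
a₁ has just one choice, so a₁ = 4. Strike 4 from a₄.
No further eliminations apply; a₃ can still be any of 5, 6.

5, 6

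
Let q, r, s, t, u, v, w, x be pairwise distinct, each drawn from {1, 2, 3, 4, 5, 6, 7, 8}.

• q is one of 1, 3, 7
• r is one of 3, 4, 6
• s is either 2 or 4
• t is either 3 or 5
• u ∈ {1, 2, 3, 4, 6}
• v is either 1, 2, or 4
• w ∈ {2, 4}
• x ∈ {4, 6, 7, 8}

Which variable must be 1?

v

Among the 8 variables, 5 fits only t (and all 8 values in {1, 2, 3, 4, 5, 6, 7, 8} must be used), so t = 5.
Among the 7 still-open variables, 8 fits only x (and all 7 values in {1, 2, 3, 4, 6, 7, 8} must be used), so x = 8.
The 6 still-open variables draw from only 6 values {1, 2, 3, 4, 6, 7}, so each is used; only q can be 7, hence q = 7.
The 2 variables s and w are confined to {2, 4}, which locks those values in; drop them from r, u, v.
So 1 goes to v.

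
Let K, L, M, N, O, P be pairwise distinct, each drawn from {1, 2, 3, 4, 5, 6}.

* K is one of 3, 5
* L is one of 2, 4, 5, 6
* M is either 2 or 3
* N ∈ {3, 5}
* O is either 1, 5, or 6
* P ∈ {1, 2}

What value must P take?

1

The 6 variables together cover exactly {1, 2, 3, 4, 5, 6} — 6 values for 6 variables — and 4 appears only in L's list, so L = 4.
The 5 still-open variables together cover exactly {1, 2, 3, 5, 6} — 5 values for 5 variables — and 6 appears only in O's list, so O = 6.
Among the 4 still-open variables, 1 fits only P (and all 4 values in {1, 2, 3, 5} must be used), so P = 1.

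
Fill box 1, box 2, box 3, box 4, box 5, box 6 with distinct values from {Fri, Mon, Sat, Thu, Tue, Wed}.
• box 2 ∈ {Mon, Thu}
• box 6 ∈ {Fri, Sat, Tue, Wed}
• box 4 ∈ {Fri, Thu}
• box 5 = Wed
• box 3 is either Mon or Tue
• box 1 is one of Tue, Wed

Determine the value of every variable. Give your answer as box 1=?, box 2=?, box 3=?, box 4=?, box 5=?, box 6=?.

box 5 must be Wed (only option left). Remove Wed from box 1, box 6.
box 1 must be Tue (only option left). Eliminate Tue elsewhere: box 3, box 6.
That leaves box 3 = Mon. Eliminate Mon elsewhere: box 2.
That leaves box 2 = Thu. Remove Thu from box 4.
box 4 has just one choice, so box 4 = Fri. Remove Fri from box 6.
box 6 must be Sat (only option left).

box 1=Tue, box 2=Thu, box 3=Mon, box 4=Fri, box 5=Wed, box 6=Sat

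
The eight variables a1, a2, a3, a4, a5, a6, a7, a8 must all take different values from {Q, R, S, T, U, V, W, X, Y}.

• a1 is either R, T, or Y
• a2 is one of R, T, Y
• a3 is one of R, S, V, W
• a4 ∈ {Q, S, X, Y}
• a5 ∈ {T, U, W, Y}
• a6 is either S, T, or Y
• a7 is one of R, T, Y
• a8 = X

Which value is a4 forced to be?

a8 has just one choice, so a8 = X. Eliminate X elsewhere: a4.
a1, a2, a7 share exactly the 3 values {R, T, Y}; by pigeonhole those values go to them, so strike R, T, Y from a3, a4, a5, a6.
That leaves a6 = S. Remove S from a3, a4.
So a4 = Q.

Q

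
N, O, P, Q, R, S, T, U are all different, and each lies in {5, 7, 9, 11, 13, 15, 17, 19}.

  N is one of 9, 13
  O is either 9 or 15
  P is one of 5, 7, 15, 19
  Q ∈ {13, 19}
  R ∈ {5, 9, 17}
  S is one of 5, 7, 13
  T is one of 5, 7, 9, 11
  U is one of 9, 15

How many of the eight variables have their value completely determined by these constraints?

4

The 8 variables together cover exactly {5, 7, 9, 11, 13, 15, 17, 19} — 8 values for 8 variables — and 11 appears only in T's list, so T = 11.
Among the 7 still-open variables, 17 fits only R (and all 7 values in {5, 7, 9, 13, 15, 17, 19} must be used), so R = 17.
The 2 variables O and U are confined to {9, 15}, which locks those values in; drop them from N, P.
N must be 13 (only option left). Strike 13 from Q, S.
Q has just one choice, so Q = 19. Remove 19 from P.
Determined: N=13, Q=19, R=17, T=11. The other variables each still have more than one consistent value. That makes 4.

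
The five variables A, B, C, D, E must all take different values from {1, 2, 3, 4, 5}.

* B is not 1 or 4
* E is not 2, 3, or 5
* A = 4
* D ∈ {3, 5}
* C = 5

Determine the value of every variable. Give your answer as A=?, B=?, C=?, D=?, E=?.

A=4, B=2, C=5, D=3, E=1

A's domain is down to {4}, so A = 4. So E can't be 4.
C has just one choice, so C = 5. Eliminate 5 elsewhere: B, D.
D's domain is down to {3}, so D = 3. Strike 3 from B.
That leaves E = 1.
B has just one choice, so B = 2.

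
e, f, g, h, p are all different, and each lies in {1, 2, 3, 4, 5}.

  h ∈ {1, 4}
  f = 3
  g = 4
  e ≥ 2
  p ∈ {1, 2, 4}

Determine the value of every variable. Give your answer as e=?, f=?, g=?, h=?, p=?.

e=5, f=3, g=4, h=1, p=2

f's domain is down to {3}, so f = 3. Strike 3 from e.
That leaves g = 4. Strike 4 from e, h, p.
That leaves h = 1. Remove 1 from p.
That leaves p = 2. Eliminate 2 elsewhere: e.
e must be 5 (only option left).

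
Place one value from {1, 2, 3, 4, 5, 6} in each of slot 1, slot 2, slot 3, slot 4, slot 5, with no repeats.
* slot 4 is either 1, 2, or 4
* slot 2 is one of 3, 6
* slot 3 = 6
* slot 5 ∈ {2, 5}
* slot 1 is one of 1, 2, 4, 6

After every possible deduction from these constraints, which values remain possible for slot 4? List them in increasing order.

slot 3's domain is down to {6}, so slot 3 = 6. Eliminate 6 elsewhere: slot 1, slot 2.
slot 2 must be 3 (only option left).
No further eliminations apply; slot 4 can still be any of 1, 2, 4.

1, 2, 4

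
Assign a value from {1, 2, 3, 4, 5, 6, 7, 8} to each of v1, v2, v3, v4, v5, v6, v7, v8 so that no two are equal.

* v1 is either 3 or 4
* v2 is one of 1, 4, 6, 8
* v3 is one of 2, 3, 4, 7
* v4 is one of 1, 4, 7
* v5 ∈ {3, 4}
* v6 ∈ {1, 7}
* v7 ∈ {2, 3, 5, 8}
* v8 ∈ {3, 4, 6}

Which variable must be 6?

Among the 8 variables, 5 fits only v7 (and all 8 values in {1, 2, 3, 4, 5, 6, 7, 8} must be used), so v7 = 5.
The 7 still-open variables together cover exactly {1, 2, 3, 4, 6, 7, 8} — 7 values for 7 variables — and 2 appears only in v3's list, so v3 = 2.
Among the 6 still-open variables, 8 fits only v2 (and all 6 values in {1, 3, 4, 6, 7, 8} must be used), so v2 = 8.
Among the 5 still-open variables, 6 fits only v8 (and all 5 values in {1, 3, 4, 6, 7} must be used), so v8 = 6.

v8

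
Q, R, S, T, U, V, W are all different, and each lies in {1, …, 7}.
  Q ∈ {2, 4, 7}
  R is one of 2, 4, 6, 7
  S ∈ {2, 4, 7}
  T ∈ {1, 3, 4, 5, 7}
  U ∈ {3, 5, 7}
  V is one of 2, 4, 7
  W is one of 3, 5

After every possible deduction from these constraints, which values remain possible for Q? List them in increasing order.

Among the 7 variables, 1 fits only T (and all 7 values in {1, 2, 3, 4, 5, 6, 7} must be used), so T = 1.
Among the 6 still-open variables, 6 fits only R (and all 6 values in {2, 3, 4, 5, 6, 7} must be used), so R = 6.
Q, S, V share exactly the 3 values {2, 4, 7}; by pigeonhole those values go to them, so strike 2, 4, 7 from U.
No further eliminations apply; Q can still be any of 2, 4, 7.

2, 4, 7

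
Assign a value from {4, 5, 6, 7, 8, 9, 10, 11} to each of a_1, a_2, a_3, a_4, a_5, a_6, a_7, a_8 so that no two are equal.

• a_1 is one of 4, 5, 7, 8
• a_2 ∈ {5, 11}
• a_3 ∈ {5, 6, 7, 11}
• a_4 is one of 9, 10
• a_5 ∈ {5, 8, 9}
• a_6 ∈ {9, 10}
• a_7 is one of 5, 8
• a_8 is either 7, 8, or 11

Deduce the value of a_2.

The 8 variables draw from only 8 values {4, 5, 6, 7, 8, 9, 10, 11}, so each is used; only a_1 can be 4, hence a_1 = 4.
The 7 still-open variables together cover exactly {5, 6, 7, 8, 9, 10, 11} — 7 values for 7 variables — and 6 appears only in a_3's list, so a_3 = 6.
The 6 still-open variables together cover exactly {5, 7, 8, 9, 10, 11} — 6 values for 6 variables — and 7 appears only in a_8's list, so a_8 = 7.
The 5 still-open variables together cover exactly {5, 8, 9, 10, 11} — 5 values for 5 variables — and 11 appears only in a_2's list, so a_2 = 11.

11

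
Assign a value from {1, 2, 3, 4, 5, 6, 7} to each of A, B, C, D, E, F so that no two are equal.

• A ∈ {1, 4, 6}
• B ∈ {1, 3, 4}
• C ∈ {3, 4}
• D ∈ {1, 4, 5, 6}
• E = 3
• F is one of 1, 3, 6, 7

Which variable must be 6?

A

E's domain is down to {3}, so E = 3. Remove 3 from B, C, F.
C must be 4 (only option left). So A, B, D can't be 4.
B has just one choice, so B = 1. Strike 1 from A, D, F.
So 6 goes to A.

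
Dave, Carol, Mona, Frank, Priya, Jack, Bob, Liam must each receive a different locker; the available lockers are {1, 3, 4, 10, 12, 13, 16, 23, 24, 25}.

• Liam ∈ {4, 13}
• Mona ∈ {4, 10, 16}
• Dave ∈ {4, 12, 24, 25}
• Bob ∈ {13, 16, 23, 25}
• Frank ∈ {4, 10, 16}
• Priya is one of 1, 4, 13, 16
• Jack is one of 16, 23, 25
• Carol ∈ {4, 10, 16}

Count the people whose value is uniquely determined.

2

Carol, Mona, Frank between them cover only {4, 10, 16} — a naked triple. Remove those values from Dave, Priya, Jack, Bob, Liam.
Liam must be 13 (only option left). Strike 13 from Priya, Bob.
That leaves Priya = 1.
The 2 variables Jack and Bob are confined to {23, 25}, which locks those values in; drop them from Dave.
Determined: Priya=1, Liam=13. The other people each still have more than one consistent value. That makes 2.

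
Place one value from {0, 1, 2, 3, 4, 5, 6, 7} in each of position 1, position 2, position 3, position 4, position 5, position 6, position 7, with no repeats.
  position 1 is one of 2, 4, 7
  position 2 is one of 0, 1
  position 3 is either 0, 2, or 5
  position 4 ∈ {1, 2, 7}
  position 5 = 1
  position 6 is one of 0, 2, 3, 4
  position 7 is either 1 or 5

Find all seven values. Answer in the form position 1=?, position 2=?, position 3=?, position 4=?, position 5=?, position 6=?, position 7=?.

position 5 must be 1 (only option left). Remove 1 from position 2, position 4, position 7.
position 7 must be 5 (only option left). Strike 5 from position 3.
position 2's domain is down to {0}, so position 2 = 0. So position 3, position 6 can't be 0.
position 3's domain is down to {2}, so position 3 = 2. Remove 2 from position 1, position 4, position 6.
position 4 has just one choice, so position 4 = 7. Remove 7 from position 1.
position 1 has just one choice, so position 1 = 4. Remove 4 from position 6.
position 6's domain is down to {3}, so position 6 = 3.

position 1=4, position 2=0, position 3=2, position 4=7, position 5=1, position 6=3, position 7=5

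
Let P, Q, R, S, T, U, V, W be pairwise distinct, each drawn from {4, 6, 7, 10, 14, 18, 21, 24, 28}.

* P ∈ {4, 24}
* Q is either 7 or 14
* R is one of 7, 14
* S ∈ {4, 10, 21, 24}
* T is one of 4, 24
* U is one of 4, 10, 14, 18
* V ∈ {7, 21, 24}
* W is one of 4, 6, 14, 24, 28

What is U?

P and T share exactly the 2 values {4, 24}; by pigeonhole those values go to them, so strike 4, 24 from S, U, V, W.
The 2 variables Q and R are confined to {7, 14}, which locks those values in; drop them from U, V, W.
That leaves V = 21. Remove 21 from S.
S's domain is down to {10}, so S = 10. So U can't be 10.
So U = 18.

18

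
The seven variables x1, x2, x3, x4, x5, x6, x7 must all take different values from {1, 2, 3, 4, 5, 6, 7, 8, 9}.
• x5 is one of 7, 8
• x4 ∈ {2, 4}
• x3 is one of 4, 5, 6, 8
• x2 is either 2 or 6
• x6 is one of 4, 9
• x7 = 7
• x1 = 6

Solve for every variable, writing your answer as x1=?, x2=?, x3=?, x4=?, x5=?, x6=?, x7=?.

x1=6, x2=2, x3=5, x4=4, x5=8, x6=9, x7=7

x1's domain is down to {6}, so x1 = 6. Remove 6 from x2, x3.
x2 must be 2 (only option left). So x4 can't be 2.
That leaves x4 = 4. Strike 4 from x3, x6.
x6 has just one choice, so x6 = 9.
x7's domain is down to {7}, so x7 = 7. Eliminate 7 elsewhere: x5.
x5's domain is down to {8}, so x5 = 8. Strike 8 from x3.
x3's domain is down to {5}, so x3 = 5.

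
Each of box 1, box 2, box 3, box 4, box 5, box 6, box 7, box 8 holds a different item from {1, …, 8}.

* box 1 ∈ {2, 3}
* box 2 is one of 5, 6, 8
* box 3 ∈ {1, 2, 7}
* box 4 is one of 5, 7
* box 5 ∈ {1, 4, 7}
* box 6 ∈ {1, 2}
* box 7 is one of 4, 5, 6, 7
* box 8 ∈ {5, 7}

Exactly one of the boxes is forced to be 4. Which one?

The 8 variables draw from only 8 values {1, 2, 3, 4, 5, 6, 7, 8}, so each is used; only box 1 can be 3, hence box 1 = 3.
Among the 7 still-open variables, 8 fits only box 2 (and all 7 values in {1, 2, 4, 5, 6, 7, 8} must be used), so box 2 = 8.
The 6 still-open variables together cover exactly {1, 2, 4, 5, 6, 7} — 6 values for 6 variables — and 6 appears only in box 7's list, so box 7 = 6.
The 5 still-open variables together cover exactly {1, 2, 4, 5, 7} — 5 values for 5 variables — and 4 appears only in box 5's list, so box 5 = 4.

box 5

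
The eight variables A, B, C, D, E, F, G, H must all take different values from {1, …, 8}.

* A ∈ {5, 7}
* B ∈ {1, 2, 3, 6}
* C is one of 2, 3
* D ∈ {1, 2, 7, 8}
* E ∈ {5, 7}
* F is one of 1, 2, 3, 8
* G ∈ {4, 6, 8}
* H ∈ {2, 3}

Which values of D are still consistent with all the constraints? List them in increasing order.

1, 8

Among the 8 variables, 4 fits only G (and all 8 values in {1, 2, 3, 4, 5, 6, 7, 8} must be used), so G = 4.
The 7 still-open variables together cover exactly {1, 2, 3, 5, 6, 7, 8} — 7 values for 7 variables — and 6 appears only in B's list, so B = 6.
A and E between them cover only {5, 7} — a naked pair. Remove those values from D.
C and H between them cover only {2, 3} — a naked pair. Remove those values from D, F.
No further eliminations apply; D can still be any of 1, 8.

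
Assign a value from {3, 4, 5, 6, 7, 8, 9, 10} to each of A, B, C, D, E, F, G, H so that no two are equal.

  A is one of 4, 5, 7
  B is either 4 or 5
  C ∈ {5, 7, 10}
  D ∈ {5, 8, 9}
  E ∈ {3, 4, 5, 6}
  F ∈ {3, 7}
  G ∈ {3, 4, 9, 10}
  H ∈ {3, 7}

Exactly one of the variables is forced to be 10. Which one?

Among the 8 variables, 6 fits only E (and all 8 values in {3, 4, 5, 6, 7, 8, 9, 10} must be used), so E = 6.
The 7 still-open variables draw from only 7 values {3, 4, 5, 7, 8, 9, 10}, so each is used; only D can be 8, hence D = 8.
The 6 still-open variables draw from only 6 values {3, 4, 5, 7, 9, 10}, so each is used; only G can be 9, hence G = 9.
Among the 5 still-open variables, 10 fits only C (and all 5 values in {3, 4, 5, 7, 10} must be used), so C = 10.

C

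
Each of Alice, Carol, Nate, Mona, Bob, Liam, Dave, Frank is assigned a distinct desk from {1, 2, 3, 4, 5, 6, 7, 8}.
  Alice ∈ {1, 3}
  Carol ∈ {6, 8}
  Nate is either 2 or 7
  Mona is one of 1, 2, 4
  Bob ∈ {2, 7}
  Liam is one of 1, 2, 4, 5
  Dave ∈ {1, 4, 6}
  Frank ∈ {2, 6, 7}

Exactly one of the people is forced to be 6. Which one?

Frank

The 8 variables draw from only 8 values {1, 2, 3, 4, 5, 6, 7, 8}, so each is used; only Alice can be 3, hence Alice = 3.
Among the 7 still-open variables, 5 fits only Liam (and all 7 values in {1, 2, 4, 5, 6, 7, 8} must be used), so Liam = 5.
The 6 still-open variables draw from only 6 values {1, 2, 4, 6, 7, 8}, so each is used; only Carol can be 8, hence Carol = 8.
The 2 variables Nate and Bob are confined to {2, 7}, which locks those values in; drop them from Mona, Frank.
So 6 goes to Frank.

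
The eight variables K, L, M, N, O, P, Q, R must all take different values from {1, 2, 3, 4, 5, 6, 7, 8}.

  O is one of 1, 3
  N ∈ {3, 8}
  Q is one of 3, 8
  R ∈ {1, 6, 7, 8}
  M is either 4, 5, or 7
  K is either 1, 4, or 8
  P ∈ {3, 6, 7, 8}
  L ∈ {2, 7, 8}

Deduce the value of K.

The 8 variables draw from only 8 values {1, 2, 3, 4, 5, 6, 7, 8}, so each is used; only L can be 2, hence L = 2.
Among the 7 still-open variables, 5 fits only M (and all 7 values in {1, 3, 4, 5, 6, 7, 8} must be used), so M = 5.
Among the 6 still-open variables, 4 fits only K (and all 6 values in {1, 3, 4, 6, 7, 8} must be used), so K = 4.

4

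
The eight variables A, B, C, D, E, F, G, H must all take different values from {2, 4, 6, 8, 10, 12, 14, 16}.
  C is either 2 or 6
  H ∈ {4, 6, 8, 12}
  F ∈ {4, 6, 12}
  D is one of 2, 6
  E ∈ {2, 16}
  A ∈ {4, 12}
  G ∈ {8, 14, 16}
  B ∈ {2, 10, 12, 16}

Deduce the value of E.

The 8 variables together cover exactly {2, 4, 6, 8, 10, 12, 14, 16} — 8 values for 8 variables — and 10 appears only in B's list, so B = 10.
The 7 still-open variables together cover exactly {2, 4, 6, 8, 12, 14, 16} — 7 values for 7 variables — and 14 appears only in G's list, so G = 14.
The 6 still-open variables draw from only 6 values {2, 4, 6, 8, 12, 16}, so each is used; only H can be 8, hence H = 8.
Among the 5 still-open variables, 16 fits only E (and all 5 values in {2, 4, 6, 12, 16} must be used), so E = 16.

16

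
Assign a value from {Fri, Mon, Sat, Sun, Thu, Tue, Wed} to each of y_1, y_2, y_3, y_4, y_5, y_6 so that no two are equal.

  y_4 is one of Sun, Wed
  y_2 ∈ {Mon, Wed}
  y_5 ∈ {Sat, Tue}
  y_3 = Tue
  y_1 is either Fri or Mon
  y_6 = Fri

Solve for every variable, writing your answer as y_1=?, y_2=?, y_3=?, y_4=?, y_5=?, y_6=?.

y_3 has just one choice, so y_3 = Tue. Strike Tue from y_5.
That leaves y_5 = Sat.
That leaves y_6 = Fri. So y_1 can't be Fri.
That leaves y_1 = Mon. So y_2 can't be Mon.
That leaves y_2 = Wed. Remove Wed from y_4.
That leaves y_4 = Sun.

y_1=Mon, y_2=Wed, y_3=Tue, y_4=Sun, y_5=Sat, y_6=Fri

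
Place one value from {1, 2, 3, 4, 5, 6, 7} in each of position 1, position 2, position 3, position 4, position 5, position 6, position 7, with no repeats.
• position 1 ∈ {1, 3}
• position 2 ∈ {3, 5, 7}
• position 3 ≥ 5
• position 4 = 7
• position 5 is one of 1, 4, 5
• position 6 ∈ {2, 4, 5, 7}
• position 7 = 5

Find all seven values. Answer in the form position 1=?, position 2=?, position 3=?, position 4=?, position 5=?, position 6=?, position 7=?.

position 4's domain is down to {7}, so position 4 = 7. Eliminate 7 elsewhere: position 2, position 3, position 6.
position 7 has just one choice, so position 7 = 5. Remove 5 from position 2, position 3, position 5, position 6.
position 2 must be 3 (only option left). Strike 3 from position 1.
position 3 has just one choice, so position 3 = 6.
position 1's domain is down to {1}, so position 1 = 1. Eliminate 1 elsewhere: position 5.
That leaves position 5 = 4. Strike 4 from position 6.
position 6 must be 2 (only option left).

position 1=1, position 2=3, position 3=6, position 4=7, position 5=4, position 6=2, position 7=5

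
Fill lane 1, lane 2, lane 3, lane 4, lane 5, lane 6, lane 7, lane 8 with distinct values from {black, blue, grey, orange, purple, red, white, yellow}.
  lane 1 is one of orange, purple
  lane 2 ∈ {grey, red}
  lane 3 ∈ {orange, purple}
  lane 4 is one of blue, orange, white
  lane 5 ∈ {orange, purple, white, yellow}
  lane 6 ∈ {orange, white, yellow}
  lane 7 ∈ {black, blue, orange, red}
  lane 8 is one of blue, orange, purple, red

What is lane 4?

blue

The 8 variables together cover exactly {black, blue, grey, orange, purple, red, white, yellow} — 8 values for 8 variables — and black appears only in lane 7's list, so lane 7 = black.
Among the 7 still-open variables, grey fits only lane 2 (and all 7 values in {blue, grey, orange, purple, red, white, yellow} must be used), so lane 2 = grey.
Among the 6 still-open variables, red fits only lane 8 (and all 6 values in {blue, orange, purple, red, white, yellow} must be used), so lane 8 = red.
Among the 5 still-open variables, blue fits only lane 4 (and all 5 values in {blue, orange, purple, white, yellow} must be used), so lane 4 = blue.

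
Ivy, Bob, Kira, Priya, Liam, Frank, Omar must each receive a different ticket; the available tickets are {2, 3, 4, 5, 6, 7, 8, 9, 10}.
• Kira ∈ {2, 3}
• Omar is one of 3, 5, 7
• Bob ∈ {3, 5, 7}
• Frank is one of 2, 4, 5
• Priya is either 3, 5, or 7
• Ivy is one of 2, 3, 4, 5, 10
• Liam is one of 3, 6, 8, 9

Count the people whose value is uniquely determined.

Bob, Priya, Omar between them cover only {3, 5, 7} — a naked triple. Remove those values from Ivy, Kira, Liam, Frank.
That leaves Kira = 2. So Ivy, Frank can't be 2.
Frank must be 4 (only option left). So Ivy can't be 4.
Ivy must be 10 (only option left).
Determined: Ivy=10, Kira=2, Frank=4. The other people each still have more than one consistent value. That makes 3.

3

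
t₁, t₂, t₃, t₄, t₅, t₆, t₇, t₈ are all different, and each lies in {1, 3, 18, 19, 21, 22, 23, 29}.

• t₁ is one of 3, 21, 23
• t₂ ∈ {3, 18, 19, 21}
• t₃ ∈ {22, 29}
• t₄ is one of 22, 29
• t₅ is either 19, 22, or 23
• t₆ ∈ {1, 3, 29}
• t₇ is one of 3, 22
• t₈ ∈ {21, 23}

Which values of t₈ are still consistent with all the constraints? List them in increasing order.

21, 23

Among the 8 variables, 1 fits only t₆ (and all 8 values in {1, 3, 18, 19, 21, 22, 23, 29} must be used), so t₆ = 1.
Among the 7 still-open variables, 18 fits only t₂ (and all 7 values in {3, 18, 19, 21, 22, 23, 29} must be used), so t₂ = 18.
Among the 6 still-open variables, 19 fits only t₅ (and all 6 values in {3, 19, 21, 22, 23, 29} must be used), so t₅ = 19.
t₃ and t₄ share exactly the 2 values {22, 29}; by pigeonhole those values go to them, so strike 22, 29 from t₇.
t₇ must be 3 (only option left). Strike 3 from t₁.
No further eliminations apply; t₈ can still be any of 21, 23.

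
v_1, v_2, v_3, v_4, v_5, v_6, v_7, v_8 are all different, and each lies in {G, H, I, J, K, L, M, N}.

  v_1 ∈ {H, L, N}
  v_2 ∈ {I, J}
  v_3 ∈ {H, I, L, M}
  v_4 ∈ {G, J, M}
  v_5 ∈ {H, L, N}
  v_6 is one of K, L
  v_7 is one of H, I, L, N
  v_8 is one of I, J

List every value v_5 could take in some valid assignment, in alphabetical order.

Among the 8 variables, G fits only v_4 (and all 8 values in {G, H, I, J, K, L, M, N} must be used), so v_4 = G.
Among the 7 still-open variables, K fits only v_6 (and all 7 values in {H, I, J, K, L, M, N} must be used), so v_6 = K.
The 6 still-open variables draw from only 6 values {H, I, J, L, M, N}, so each is used; only v_3 can be M, hence v_3 = M.
The 2 variables v_2 and v_8 are confined to {I, J}, which locks those values in; drop them from v_7.
No further eliminations apply; v_5 can still be any of H, L, N.

H, L, N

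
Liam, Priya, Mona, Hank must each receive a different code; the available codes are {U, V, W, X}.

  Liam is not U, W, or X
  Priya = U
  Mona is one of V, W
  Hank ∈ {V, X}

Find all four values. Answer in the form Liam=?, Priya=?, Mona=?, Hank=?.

Liam has just one choice, so Liam = V. Eliminate V elsewhere: Mona, Hank.
Priya has just one choice, so Priya = U.
Mona's domain is down to {W}, so Mona = W.
That leaves Hank = X.

Liam=V, Priya=U, Mona=W, Hank=X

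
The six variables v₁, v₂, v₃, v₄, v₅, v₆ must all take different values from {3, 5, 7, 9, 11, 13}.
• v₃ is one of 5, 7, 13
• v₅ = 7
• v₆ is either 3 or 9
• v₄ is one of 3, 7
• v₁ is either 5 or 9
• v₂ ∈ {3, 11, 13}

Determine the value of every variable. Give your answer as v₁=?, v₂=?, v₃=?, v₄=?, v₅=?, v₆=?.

v₅'s domain is down to {7}, so v₅ = 7. Strike 7 from v₃, v₄.
v₄ has just one choice, so v₄ = 3. So v₂, v₆ can't be 3.
That leaves v₆ = 9. Strike 9 from v₁.
v₁'s domain is down to {5}, so v₁ = 5. Remove 5 from v₃.
That leaves v₃ = 13. Remove 13 from v₂.
v₂ must be 11 (only option left).

v₁=5, v₂=11, v₃=13, v₄=3, v₅=7, v₆=9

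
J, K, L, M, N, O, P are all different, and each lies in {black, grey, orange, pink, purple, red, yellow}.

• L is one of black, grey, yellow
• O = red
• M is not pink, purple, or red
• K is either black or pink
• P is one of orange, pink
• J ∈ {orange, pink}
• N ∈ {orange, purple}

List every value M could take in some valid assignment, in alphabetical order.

grey, yellow

O's domain is down to {red}, so O = red.
Among the 6 still-open variables, purple fits only N (and all 6 values in {black, grey, orange, pink, purple, yellow} must be used), so N = purple.
The 2 variables J and P are confined to {orange, pink}, which locks those values in; drop them from K, M.
K's domain is down to {black}, so K = black. So L, M can't be black.
No further eliminations apply; M can still be any of grey, yellow.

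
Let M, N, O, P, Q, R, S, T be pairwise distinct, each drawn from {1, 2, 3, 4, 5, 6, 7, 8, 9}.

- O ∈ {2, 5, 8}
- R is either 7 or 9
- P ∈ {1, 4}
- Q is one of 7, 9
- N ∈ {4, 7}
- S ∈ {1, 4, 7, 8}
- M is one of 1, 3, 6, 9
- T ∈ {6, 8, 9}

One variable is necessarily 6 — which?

T

Q and R between them cover only {7, 9} — a naked pair. Remove those values from M, N, S, T.
N has just one choice, so N = 4. Remove 4 from P, S.
P must be 1 (only option left). Strike 1 from M, S.
S must be 8 (only option left). Strike 8 from O, T.
So 6 goes to T.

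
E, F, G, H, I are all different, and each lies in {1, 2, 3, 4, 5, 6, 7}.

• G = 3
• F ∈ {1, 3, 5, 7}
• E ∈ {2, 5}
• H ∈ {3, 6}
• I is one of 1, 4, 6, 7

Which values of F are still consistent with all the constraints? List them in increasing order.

G has just one choice, so G = 3. Strike 3 from F, H.
That leaves H = 6. Remove 6 from I.
No further eliminations apply; F can still be any of 1, 5, 7.

1, 5, 7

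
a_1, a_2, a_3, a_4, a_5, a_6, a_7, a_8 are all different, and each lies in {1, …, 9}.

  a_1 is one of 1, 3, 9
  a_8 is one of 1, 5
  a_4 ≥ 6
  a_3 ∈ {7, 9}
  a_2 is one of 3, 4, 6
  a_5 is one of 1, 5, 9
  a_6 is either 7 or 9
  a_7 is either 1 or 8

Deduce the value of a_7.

Among the 8 variables, 4 fits only a_2 (and all 8 values in {1, 3, 4, 5, 6, 7, 8, 9} must be used), so a_2 = 4.
The 7 still-open variables draw from only 7 values {1, 3, 5, 6, 7, 8, 9}, so each is used; only a_1 can be 3, hence a_1 = 3.
Among the 6 still-open variables, 6 fits only a_4 (and all 6 values in {1, 5, 6, 7, 8, 9} must be used), so a_4 = 6.
Among the 5 still-open variables, 8 fits only a_7 (and all 5 values in {1, 5, 7, 8, 9} must be used), so a_7 = 8.

8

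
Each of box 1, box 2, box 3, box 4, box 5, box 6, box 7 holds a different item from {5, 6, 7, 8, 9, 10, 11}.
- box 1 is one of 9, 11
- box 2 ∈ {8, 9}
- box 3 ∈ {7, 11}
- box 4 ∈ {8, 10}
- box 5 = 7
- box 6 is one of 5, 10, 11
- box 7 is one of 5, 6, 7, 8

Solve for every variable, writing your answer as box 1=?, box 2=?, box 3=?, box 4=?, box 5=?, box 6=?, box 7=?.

box 1=9, box 2=8, box 3=11, box 4=10, box 5=7, box 6=5, box 7=6

box 5's domain is down to {7}, so box 5 = 7. Remove 7 from box 3, box 7.
box 3's domain is down to {11}, so box 3 = 11. So box 1, box 6 can't be 11.
box 1 has just one choice, so box 1 = 9. Strike 9 from box 2.
That leaves box 2 = 8. Eliminate 8 elsewhere: box 4, box 7.
That leaves box 4 = 10. Eliminate 10 elsewhere: box 6.
box 6 has just one choice, so box 6 = 5. Eliminate 5 elsewhere: box 7.
That leaves box 7 = 6.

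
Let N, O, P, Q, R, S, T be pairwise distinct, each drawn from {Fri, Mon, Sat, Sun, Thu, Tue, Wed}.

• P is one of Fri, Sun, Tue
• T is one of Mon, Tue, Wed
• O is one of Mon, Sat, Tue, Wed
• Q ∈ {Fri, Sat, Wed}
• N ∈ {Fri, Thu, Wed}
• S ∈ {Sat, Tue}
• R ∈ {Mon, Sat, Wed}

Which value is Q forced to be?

The 7 variables draw from only 7 values {Fri, Mon, Sat, Sun, Thu, Tue, Wed}, so each is used; only P can be Sun, hence P = Sun.
Among the 6 still-open variables, Thu fits only N (and all 6 values in {Fri, Mon, Sat, Thu, Tue, Wed} must be used), so N = Thu.
The 5 still-open variables together cover exactly {Fri, Mon, Sat, Tue, Wed} — 5 values for 5 variables — and Fri appears only in Q's list, so Q = Fri.

Fri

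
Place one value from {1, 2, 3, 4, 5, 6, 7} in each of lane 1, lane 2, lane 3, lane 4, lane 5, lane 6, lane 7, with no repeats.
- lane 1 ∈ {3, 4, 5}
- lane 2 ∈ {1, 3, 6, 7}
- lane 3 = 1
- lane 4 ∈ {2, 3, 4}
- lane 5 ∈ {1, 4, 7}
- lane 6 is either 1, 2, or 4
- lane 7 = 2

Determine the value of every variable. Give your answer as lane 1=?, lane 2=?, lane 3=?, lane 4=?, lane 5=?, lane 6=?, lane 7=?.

lane 3 must be 1 (only option left). Strike 1 from lane 2, lane 5, lane 6.
lane 7 must be 2 (only option left). Strike 2 from lane 4, lane 6.
That leaves lane 6 = 4. Strike 4 from lane 1, lane 4, lane 5.
lane 4's domain is down to {3}, so lane 4 = 3. Eliminate 3 elsewhere: lane 1, lane 2.
lane 5's domain is down to {7}, so lane 5 = 7. Strike 7 from lane 2.
lane 1 has just one choice, so lane 1 = 5.
That leaves lane 2 = 6.

lane 1=5, lane 2=6, lane 3=1, lane 4=3, lane 5=7, lane 6=4, lane 7=2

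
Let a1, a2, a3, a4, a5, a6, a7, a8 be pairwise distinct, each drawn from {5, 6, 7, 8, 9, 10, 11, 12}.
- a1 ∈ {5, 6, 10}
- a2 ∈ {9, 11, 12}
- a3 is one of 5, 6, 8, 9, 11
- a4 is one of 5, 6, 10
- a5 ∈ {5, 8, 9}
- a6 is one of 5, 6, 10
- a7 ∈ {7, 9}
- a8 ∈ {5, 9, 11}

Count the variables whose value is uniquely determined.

2

Among the 8 variables, 7 fits only a7 (and all 8 values in {5, 6, 7, 8, 9, 10, 11, 12} must be used), so a7 = 7.
The 7 still-open variables together cover exactly {5, 6, 8, 9, 10, 11, 12} — 7 values for 7 variables — and 12 appears only in a2's list, so a2 = 12.
a1, a4, a6 share exactly the 3 values {5, 6, 10}; by pigeonhole those values go to them, so strike 5, 6, 10 from a3, a5, a8.
Determined: a2=12, a7=7. The other variables each still have more than one consistent value. That makes 2.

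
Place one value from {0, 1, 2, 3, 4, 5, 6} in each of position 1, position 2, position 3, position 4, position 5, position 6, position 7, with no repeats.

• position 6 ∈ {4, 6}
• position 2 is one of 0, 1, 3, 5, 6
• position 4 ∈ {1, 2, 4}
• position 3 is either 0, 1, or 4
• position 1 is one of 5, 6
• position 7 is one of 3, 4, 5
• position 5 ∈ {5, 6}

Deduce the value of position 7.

3

The 7 variables together cover exactly {0, 1, 2, 3, 4, 5, 6} — 7 values for 7 variables — and 2 appears only in position 4's list, so position 4 = 2.
position 1 and position 5 between them cover only {5, 6} — a naked pair. Remove those values from position 2, position 6, position 7.
position 6's domain is down to {4}, so position 6 = 4. Strike 4 from position 3, position 7.
So position 7 = 3.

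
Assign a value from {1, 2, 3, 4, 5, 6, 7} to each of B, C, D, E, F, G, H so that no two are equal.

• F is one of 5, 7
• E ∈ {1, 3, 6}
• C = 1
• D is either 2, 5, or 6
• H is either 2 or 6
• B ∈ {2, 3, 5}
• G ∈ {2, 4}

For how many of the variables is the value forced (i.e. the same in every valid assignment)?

C's domain is down to {1}, so C = 1. Remove 1 from E.
The 6 still-open variables together cover exactly {2, 3, 4, 5, 6, 7} — 6 values for 6 variables — and 4 appears only in G's list, so G = 4.
The 5 still-open variables together cover exactly {2, 3, 5, 6, 7} — 5 values for 5 variables — and 7 appears only in F's list, so F = 7.
Determined: C=1, F=7, G=4. The other variables each still have more than one consistent value. That makes 3.

3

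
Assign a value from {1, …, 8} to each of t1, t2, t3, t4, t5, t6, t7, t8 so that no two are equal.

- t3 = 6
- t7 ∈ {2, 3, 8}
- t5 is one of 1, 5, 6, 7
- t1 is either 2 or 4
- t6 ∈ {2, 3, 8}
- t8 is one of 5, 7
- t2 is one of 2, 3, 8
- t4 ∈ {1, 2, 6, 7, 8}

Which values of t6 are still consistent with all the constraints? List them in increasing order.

2, 3, 8

t3 must be 6 (only option left). Strike 6 from t4, t5.
The 7 still-open variables together cover exactly {1, 2, 3, 4, 5, 7, 8} — 7 values for 7 variables — and 4 appears only in t1's list, so t1 = 4.
t2, t6, t7 share exactly the 3 values {2, 3, 8}; by pigeonhole those values go to them, so strike 2, 3, 8 from t4.
No further eliminations apply; t6 can still be any of 2, 3, 8.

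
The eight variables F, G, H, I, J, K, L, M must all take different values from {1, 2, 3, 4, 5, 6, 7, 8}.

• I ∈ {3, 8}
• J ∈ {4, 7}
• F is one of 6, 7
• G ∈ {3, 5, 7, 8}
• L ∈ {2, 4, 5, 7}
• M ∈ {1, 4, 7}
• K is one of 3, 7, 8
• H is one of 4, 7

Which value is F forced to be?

Among the 8 variables, 1 fits only M (and all 8 values in {1, 2, 3, 4, 5, 6, 7, 8} must be used), so M = 1.
The 7 still-open variables draw from only 7 values {2, 3, 4, 5, 6, 7, 8}, so each is used; only L can be 2, hence L = 2.
Among the 6 still-open variables, 5 fits only G (and all 6 values in {3, 4, 5, 6, 7, 8} must be used), so G = 5.
Among the 5 still-open variables, 6 fits only F (and all 5 values in {3, 4, 6, 7, 8} must be used), so F = 6.

6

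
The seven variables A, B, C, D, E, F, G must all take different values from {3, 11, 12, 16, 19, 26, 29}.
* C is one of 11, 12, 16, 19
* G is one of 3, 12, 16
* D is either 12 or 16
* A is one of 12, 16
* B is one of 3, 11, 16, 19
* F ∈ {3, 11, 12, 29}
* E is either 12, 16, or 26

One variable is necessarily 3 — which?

G

The 7 variables draw from only 7 values {3, 11, 12, 16, 19, 26, 29}, so each is used; only E can be 26, hence E = 26.
The 6 still-open variables together cover exactly {3, 11, 12, 16, 19, 29} — 6 values for 6 variables — and 29 appears only in F's list, so F = 29.
A and D between them cover only {12, 16} — a naked pair. Remove those values from B, C, G.
So 3 goes to G.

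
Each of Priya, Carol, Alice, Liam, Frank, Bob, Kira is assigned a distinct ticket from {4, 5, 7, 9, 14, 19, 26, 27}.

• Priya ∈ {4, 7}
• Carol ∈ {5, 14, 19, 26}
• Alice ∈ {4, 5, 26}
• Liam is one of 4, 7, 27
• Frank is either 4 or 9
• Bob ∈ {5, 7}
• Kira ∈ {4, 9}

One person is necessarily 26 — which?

Alice

The 2 variables Frank and Kira are confined to {4, 9}, which locks those values in; drop them from Priya, Alice, Liam.
Priya must be 7 (only option left). So Liam, Bob can't be 7.
Liam must be 27 (only option left).
Bob has just one choice, so Bob = 5. Eliminate 5 elsewhere: Carol, Alice.
So 26 goes to Alice.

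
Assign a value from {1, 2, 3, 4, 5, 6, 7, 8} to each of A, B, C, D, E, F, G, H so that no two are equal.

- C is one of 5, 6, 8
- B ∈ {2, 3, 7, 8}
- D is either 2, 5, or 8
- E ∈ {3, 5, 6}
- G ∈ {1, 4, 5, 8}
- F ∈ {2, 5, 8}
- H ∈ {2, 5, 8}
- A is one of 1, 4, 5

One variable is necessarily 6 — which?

Among the 8 variables, 7 fits only B (and all 8 values in {1, 2, 3, 4, 5, 6, 7, 8} must be used), so B = 7.
The 7 still-open variables together cover exactly {1, 2, 3, 4, 5, 6, 8} — 7 values for 7 variables — and 3 appears only in E's list, so E = 3.
The 6 still-open variables draw from only 6 values {1, 2, 4, 5, 6, 8}, so each is used; only C can be 6, hence C = 6.

C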